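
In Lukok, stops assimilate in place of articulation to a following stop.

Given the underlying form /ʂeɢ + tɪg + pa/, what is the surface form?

[ʂedtɪbpa]

The rule targets /ɢ/ (voiced uvular stop), which sits before the trigger /t/ (alveolar).
A voiced alveolar stop is [d], so the surface segment is [d].
The same rule applies at the second boundary: /g/ → [b] next to /p/.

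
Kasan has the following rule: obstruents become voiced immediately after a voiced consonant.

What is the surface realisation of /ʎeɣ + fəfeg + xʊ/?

The rule targets /f/ (voiceless labiodental fricative), which sits after the trigger /ɣ/ (voiced).
Changing only its voicing to voiced gives [v] — the voiced labiodental fricative.
At the second juncture, /x/ likewise becomes [ɣ] adjacent to /g/.

[ʎeɣvəfegɣʊ]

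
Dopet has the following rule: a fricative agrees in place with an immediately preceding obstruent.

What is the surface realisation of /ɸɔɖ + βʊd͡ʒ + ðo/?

The rule targets /β/ (voiced bilabial fricative), which sits after the trigger /ɖ/ (retroflex).
The voiced retroflex fricative is [ʐ], so /β/ → [ʐ].
The same rule applies at the second boundary: /ð/ → [ʒ] next to /d͡ʒ/.

[ɸɔɖʐʊd͡ʒʒo]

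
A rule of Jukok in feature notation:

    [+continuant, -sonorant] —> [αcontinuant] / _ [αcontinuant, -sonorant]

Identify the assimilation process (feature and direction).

The shared variable α links the value of [continuant] on the target to that of the neighbouring obstruent. [continuant] distinguishes stops from fricatives — a manner-of-articulation feature — so this is manner assimilation.
The conditioning segment sits to the right of the focus bar, meaning the trigger follows the segment that changes — regressive assimilation.

regressive manner assimilation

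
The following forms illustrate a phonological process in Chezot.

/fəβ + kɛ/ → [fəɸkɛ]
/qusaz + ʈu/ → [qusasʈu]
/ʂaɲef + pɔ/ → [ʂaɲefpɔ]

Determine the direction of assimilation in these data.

The segment that alternates is /β/, which surfaces as [ɸ] when adjacent to /k/.
The change voiced → voiceless matches the voicing of the following /k/, identifying this as voicing assimilation.
Checking the remaining alternation: /z/ → [s] before /ʈ/ (voiced → voiceless, matching voiceless) — only voicing changes, and always toward the following segment.
No alternation appears in [ʂaɲefpɔ]: there the adjacent consonants already agree in voicing (/f/ and /p/ are both voiceless), so this form is consistent with the same rule.
Since the segment that changes precedes the conditioning segment, the assimilation is regressive.

regressive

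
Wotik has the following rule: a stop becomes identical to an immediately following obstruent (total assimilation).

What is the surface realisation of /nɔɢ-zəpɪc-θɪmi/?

/ɢ/ is the segment targeted by the rule; it sits immediately before /z/, so it assimilates completely and surfaces as [z].
The same rule applies at the second boundary: /c/ → [θ] next to /θ/.

[nɔzzəpɪθθɪmi]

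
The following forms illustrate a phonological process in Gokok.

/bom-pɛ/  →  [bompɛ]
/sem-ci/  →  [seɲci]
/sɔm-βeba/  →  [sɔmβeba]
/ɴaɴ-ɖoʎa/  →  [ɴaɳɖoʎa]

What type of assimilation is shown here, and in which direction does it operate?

The segment that alternates is /m/, which surfaces as [ɲ] when adjacent to /c/.
/m/ is bilabial while /c/ is palatal; the output [ɲ] is palatal, matching the trigger — so the feature that spreads is place.
Manner and voice are unchanged, so the assimilation is partial, not total.
Checking the remaining alternation: /ɴ/ → [ɳ] before /ɖ/ (uvular → retroflex, matching retroflex) — only place changes, and always toward the following segment.
Nothing changes in [bompɛ], [sɔmβeba]: there the adjacent consonants already agree in place (/m/ and /p/ are both bilabial; /m/ and /β/ are both bilabial), so these forms are consistent with the same rule.
The trigger is the following segment, so the direction is regressive (anticipatory).

regressive place assimilation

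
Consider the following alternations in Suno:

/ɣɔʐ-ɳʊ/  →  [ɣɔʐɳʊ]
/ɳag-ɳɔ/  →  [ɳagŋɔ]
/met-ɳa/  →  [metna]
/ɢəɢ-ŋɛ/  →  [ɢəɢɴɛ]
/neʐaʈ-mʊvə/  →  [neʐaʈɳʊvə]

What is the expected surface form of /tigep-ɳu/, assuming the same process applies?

The data show progressive place assimilation: /ɳ/ → [ŋ] after /g/; /ɳ/ → [n] after /t/; /ŋ/ → [ɴ] after /ɢ/; /m/ → [ɳ] after /ʈ/. In each pair only place changes, matching the preceding consonant, while manner and voice stay constant.
No alternation appears in [ɣɔʐɳʊ]: there the adjacent consonants already agree in place (/ɳ/ and /ʐ/ are both retroflex), so this form is consistent with the same rule.
The rule targets /ɳ/ (voiced retroflex nasal), which sits after the trigger /p/ (bilabial).
Changing only its place to bilabial gives [m] — the voiced bilabial nasal.

[tigepmu]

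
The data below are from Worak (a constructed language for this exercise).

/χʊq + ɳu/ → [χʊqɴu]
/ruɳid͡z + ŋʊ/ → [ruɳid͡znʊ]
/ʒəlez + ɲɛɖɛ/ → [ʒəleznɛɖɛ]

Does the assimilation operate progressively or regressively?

progressive

Underlying /ɳ/ is realised as [ɴ] next to /q/; /q/ itself does not change.
The change retroflex → uvular matches the place of the preceding /q/, identifying this as place assimilation.
The same holds elsewhere in the data: /ŋ/ → [n] after /d͡z/ (velar → alveolar, matching alveolar); /ɲ/ → [n] after /z/ (palatal → alveolar, matching alveolar) — only place changes, and always toward the preceding segment.
Since the segment that changes follows the conditioning segment, the assimilation is progressive.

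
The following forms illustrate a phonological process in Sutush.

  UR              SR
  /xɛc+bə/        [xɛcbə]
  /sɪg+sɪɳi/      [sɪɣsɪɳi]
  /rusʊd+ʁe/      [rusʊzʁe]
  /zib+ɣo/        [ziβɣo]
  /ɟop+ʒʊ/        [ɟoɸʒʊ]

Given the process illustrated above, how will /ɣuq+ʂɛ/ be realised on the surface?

[ɣuχʂɛ]

The data show regressive manner assimilation: /g/ → [ɣ] before /s/; /d/ → [z] before /ʁ/; /b/ → [β] before /ɣ/; /p/ → [ɸ] before /ʒ/. In each pair only manner changes, matching the following consonant, while place and voice stay constant.
No alternation appears in [xɛcbə]: there the adjacent consonants already agree in manner (/c/ and /b/ are both stops), so this form is consistent with the same rule.
The rule targets /q/ (voiceless uvular stop), which sits before the trigger /ʂ/ (fricative).
The voiceless uvular fricative is [χ], so /q/ → [χ].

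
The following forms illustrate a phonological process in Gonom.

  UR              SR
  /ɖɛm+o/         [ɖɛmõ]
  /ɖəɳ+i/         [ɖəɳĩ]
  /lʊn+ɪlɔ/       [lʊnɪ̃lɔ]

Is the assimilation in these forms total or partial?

The vowel /o/ surfaces as nasalised [õ] next to the preceding nasal /m/ — it has acquired the [+nasal] feature of its neighbour.
The other forms show the same pattern: /i/ → [ĩ] after /ɳ/; /ɪ/ → [ɪ̃] after /n/ — each time a vowel is nasalised next to a preceding nasal.

partial assimilation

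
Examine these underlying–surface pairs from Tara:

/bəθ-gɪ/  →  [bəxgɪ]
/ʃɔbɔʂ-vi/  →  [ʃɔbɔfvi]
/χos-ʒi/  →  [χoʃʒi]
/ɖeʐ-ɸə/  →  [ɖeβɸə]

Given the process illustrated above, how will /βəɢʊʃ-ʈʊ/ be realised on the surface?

The data show regressive place assimilation: /θ/ → [x] before /g/; /ʂ/ → [f] before /v/; /s/ → [ʃ] before /ʒ/; /ʐ/ → [β] before /ɸ/. In each pair only place changes, matching the following consonant, while manner and voice stay constant.
/ʃ/ is a voiceless postalveolar fricative. The following trigger /ʈ/ is retroflex, so /ʃ/ must become retroflex as well.
The voiceless retroflex fricative is [ʂ], so /ʃ/ → [ʂ].

[βəɢʊʂʈʊ]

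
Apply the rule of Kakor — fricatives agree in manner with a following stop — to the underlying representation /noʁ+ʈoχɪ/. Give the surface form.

[noɢʈoχɪ]

/ʁ/ is a voiced uvular fricative. The following trigger /ʈ/ is a stop, so /ʁ/ must become a stop as well.
The voiced uvular stop is [ɢ], so /ʁ/ → [ɢ].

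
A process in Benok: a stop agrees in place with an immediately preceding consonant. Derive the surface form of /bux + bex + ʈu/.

The rule targets /b/ (voiced bilabial stop), which sits after the trigger /x/ (velar).
A voiced velar stop is [g], so the surface segment is [g].
At the second juncture, /ʈ/ likewise becomes [k] adjacent to /x/.

[buxgexku]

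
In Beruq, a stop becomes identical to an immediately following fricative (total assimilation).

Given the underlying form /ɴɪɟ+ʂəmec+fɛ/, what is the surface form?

[ɴɪʂʂəmeffɛ]

/ɟ/ is the segment targeted by the rule; it sits immediately before /ʂ/, so it assimilates completely and surfaces as [ʂ].
At the second juncture, /c/ likewise becomes [f] adjacent to /f/.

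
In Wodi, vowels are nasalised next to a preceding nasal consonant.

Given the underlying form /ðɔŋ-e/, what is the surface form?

/e/ sits next to the nasal /ŋ/ and is therefore nasalised to [ẽ].

[ðɔŋẽ]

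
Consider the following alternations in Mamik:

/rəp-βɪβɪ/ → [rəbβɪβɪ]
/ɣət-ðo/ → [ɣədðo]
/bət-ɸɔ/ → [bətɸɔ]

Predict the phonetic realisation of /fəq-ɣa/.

The data show regressive voicing assimilation: /p/ → [b] before /β/; /t/ → [d] before /ð/. In each pair only voicing changes, matching the following consonant, while place and manner stay constant.
Nothing changes in [bətɸɔ]: there the adjacent consonants already agree in voicing (/t/ and /ɸ/ are both voiceless), so this form is consistent with the same rule.
The rule targets /q/ (voiceless uvular stop), which sits before the trigger /ɣ/ (voiced).
The voiced uvular stop is [ɢ], so /q/ → [ɢ].

[fəɢɣa]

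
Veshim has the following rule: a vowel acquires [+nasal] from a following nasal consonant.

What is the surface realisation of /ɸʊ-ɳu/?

[ɸʊ̃ɳu]

/ʊ/ sits next to the nasal /ɳ/ and is therefore nasalised to [ʊ̃].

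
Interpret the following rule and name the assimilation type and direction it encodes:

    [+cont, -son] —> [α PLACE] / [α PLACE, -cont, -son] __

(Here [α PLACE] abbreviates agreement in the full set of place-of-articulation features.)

progressive place assimilation

The shared variable α links the value of the place features (abbreviated [PLACE]) on the target to the same value on the neighbouring segment, so place is the feature that assimilates.
The conditioning segment sits to the left of the focus bar, meaning the trigger precedes the segment that changes — progressive assimilation.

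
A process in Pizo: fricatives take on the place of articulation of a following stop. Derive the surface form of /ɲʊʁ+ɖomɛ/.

[ɲʊʐɖomɛ]

/ʁ/ is a voiced uvular fricative. The following trigger /ɖ/ is retroflex, so /ʁ/ must become retroflex as well.
Changing only its place to retroflex gives [ʐ] — the voiced retroflex fricative.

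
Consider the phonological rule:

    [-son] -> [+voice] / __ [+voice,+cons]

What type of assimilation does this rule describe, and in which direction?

regressive voicing assimilation

The target ([-son], obstruents) acquires [+voice] next to a voiced consonant ([+voice,+cons]) — it takes on the voicing of its neighbour, so the feature that spreads is voicing.
The conditioning segment sits to the right of the focus bar, meaning the trigger follows the segment that changes — regressive assimilation.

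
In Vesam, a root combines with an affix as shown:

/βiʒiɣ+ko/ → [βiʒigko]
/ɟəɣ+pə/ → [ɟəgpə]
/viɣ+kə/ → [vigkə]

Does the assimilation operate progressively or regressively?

The segment that alternates is /ɣ/, which surfaces as [g] when adjacent to /k/.
The change fricative → stop matches the manner of the following /k/, identifying this as manner assimilation.
The other alternating form patterns the same way: /ɣ/ → [g] before /p/ (fricative → stop, matching a stop) — only manner changes, and always toward the following segment.
The trigger is the following segment, so the direction is regressive (anticipatory).

regressive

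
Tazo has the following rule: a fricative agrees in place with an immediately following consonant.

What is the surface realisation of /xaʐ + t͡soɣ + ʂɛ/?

The rule targets /ʐ/ (voiced retroflex fricative), which sits before the trigger /t͡s/ (alveolar).
A voiced alveolar fricative is [z], so the surface segment is [z].
The same rule applies at the second boundary: /ɣ/ → [ʐ] next to /ʂ/.

[xazt͡soʐʂɛ]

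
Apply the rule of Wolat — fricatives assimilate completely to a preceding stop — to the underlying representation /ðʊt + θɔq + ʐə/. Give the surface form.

/θ/ is the segment targeted by the rule; it sits immediately after /t/, so it assimilates completely and surfaces as [t].
The same rule applies at the second boundary: /ʐ/ → [q] next to /q/.

[ðʊttɔqqə]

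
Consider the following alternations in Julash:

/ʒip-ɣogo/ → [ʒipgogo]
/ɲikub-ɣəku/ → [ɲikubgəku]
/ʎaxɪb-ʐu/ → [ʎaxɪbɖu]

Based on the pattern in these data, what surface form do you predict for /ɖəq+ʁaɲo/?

[ɖəqɢaɲo]

The data show progressive manner assimilation: /ɣ/ → [g] after /p/; /ɣ/ → [g] after /b/; /ʐ/ → [ɖ] after /b/. In each pair only manner changes, matching the preceding consonant, while place and voice stay constant.
/ʁ/ is a voiced uvular fricative. The preceding trigger /q/ is a stop, so /ʁ/ must become a stop as well.
A voiced uvular stop is [ɢ], so the surface segment is [ɢ].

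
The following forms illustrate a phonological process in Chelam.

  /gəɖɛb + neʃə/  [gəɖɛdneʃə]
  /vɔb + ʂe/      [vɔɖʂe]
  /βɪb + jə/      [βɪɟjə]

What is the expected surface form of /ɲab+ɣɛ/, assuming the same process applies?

The data show regressive place assimilation: /b/ → [d] before /n/; /b/ → [ɖ] before /ʂ/; /b/ → [ɟ] before /j/. In each pair only place changes, matching the following consonant, while manner and voice stay constant.
The rule targets /b/ (voiced bilabial stop), which sits before the trigger /ɣ/ (velar).
A voiced velar stop is [g], so the surface segment is [g].

[ɲagɣɛ]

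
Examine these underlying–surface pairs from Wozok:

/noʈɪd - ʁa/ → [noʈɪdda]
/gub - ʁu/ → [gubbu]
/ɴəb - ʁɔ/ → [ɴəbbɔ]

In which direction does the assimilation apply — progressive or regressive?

The segment that alternates is /ʁ/, which surfaces as [d] when adjacent to /d/.
The output [d] is identical to the trigger /d/ — every feature (place, manner, voicing) has been copied — so this is total assimilation.
The other form behaves the same way: /ʁ/ → [b] after /b/ — in each case the output is a copy of the preceding consonant.
The trigger is the preceding segment, so the direction is progressive (perseverative).

progressive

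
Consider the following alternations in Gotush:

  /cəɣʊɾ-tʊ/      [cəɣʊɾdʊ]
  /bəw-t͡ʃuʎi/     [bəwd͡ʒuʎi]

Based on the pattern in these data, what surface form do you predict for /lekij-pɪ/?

[lekijbɪ]

The data show progressive voicing assimilation: /t/ → [d] after /ɾ/; /t͡ʃ/ → [d͡ʒ] after /w/. In each pair only voicing changes, matching the preceding consonant, while place and manner stay constant.
/p/ is a voiceless bilabial stop. The preceding trigger /j/ is voiced, so /p/ must become voiced as well.
A voiced bilabial stop is [b], so the surface segment is [b].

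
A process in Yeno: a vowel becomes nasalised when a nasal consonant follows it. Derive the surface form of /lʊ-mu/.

/ʊ/ sits next to the nasal /m/ and is therefore nasalised to [ʊ̃].

[lʊ̃mu]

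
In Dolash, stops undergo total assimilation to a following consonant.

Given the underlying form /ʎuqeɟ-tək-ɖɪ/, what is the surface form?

/ɟ/ is the segment targeted by the rule; it sits immediately before /t/, so it assimilates completely and surfaces as [t].
At the second juncture, /k/ likewise becomes [ɖ] adjacent to /ɖ/.

[ʎuqettəɖɖɪ]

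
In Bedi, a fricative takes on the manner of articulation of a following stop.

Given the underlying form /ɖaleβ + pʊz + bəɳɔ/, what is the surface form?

The rule targets /β/ (voiced bilabial fricative), which sits before the trigger /p/ (stop).
The voiced bilabial stop is [b], so /β/ → [b].
The same rule applies at the second boundary: /z/ → [d] next to /b/.

[ɖalebpʊdbəɳɔ]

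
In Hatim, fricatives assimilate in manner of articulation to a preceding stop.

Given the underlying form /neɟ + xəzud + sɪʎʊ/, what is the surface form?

The rule targets /x/ (voiceless velar fricative), which sits after the trigger /ɟ/ (stop).
The voiceless velar stop is [k], so /x/ → [k].
The same rule applies at the second boundary: /s/ → [t] next to /d/.

[neɟkəzudtɪʎʊ]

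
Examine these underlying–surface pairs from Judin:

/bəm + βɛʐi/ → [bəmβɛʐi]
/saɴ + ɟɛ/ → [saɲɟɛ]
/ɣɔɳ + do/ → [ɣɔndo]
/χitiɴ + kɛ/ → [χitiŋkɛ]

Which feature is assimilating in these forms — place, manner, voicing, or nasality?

place

The segment that alternates is /ɴ/, which surfaces as [ɲ] when adjacent to /ɟ/.
/ɴ/ is uvular while /ɟ/ is palatal; the output [ɲ] is palatal, matching the trigger — so the feature that spreads is place.
The other alternating forms pattern the same way: /ɳ/ → [n] before /d/ (retroflex → alveolar, matching alveolar); /ɴ/ → [ŋ] before /k/ (uvular → velar, matching velar) — only place changes, and always toward the following segment.
No alternation appears in [bəmβɛʐi]: there the adjacent consonants already agree in place (/m/ and /β/ are both bilabial), so this form is consistent with the same rule.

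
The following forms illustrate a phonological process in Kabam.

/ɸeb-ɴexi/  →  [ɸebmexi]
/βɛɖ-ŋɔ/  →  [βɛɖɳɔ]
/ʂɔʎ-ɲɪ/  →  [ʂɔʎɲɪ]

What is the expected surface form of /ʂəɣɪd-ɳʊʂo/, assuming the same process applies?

The data show progressive place assimilation: /ɴ/ → [m] after /b/; /ŋ/ → [ɳ] after /ɖ/. In each pair only place changes, matching the preceding consonant, while manner and voice stay constant.
No alternation appears in [ʂɔʎɲɪ]: there the adjacent consonants already agree in place (/ɲ/ and /ʎ/ are both palatal), so this form is consistent with the same rule.
/ɳ/ is a voiced retroflex nasal. The preceding trigger /d/ is alveolar, so /ɳ/ must become alveolar as well.
Changing only its place to alveolar gives [n] — the voiced alveolar nasal.

[ʂəɣɪdnʊʂo]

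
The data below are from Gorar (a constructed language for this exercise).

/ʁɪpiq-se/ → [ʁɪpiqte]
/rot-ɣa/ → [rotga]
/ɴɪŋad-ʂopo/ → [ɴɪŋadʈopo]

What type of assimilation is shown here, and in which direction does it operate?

Comparing underlying and surface forms, /s/ → [t] is the alternation; the neighbouring /q/ is constant.
/s/ is a fricative while /q/ is a stop; the output [t] is a stop, matching the trigger — so the feature that spreads is manner.
Place and voice are unchanged, so the assimilation is partial, not total.
The same holds elsewhere in the data: /ɣ/ → [g] after /t/ (fricative → stop, matching a stop); /ʂ/ → [ʈ] after /d/ (fricative → stop, matching a stop) — only manner changes, and always toward the preceding segment.
The trigger is the preceding segment, so the direction is progressive (perseverative).

progressive manner assimilation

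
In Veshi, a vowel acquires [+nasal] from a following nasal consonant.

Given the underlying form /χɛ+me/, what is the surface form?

[χɛ̃me]

/ɛ/ sits next to the nasal /m/ and is therefore nasalised to [ɛ̃].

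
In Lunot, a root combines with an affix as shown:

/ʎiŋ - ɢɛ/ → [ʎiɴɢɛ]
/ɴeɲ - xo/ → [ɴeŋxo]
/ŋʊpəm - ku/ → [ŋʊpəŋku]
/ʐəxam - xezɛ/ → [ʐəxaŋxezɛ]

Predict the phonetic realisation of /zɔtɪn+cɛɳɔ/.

[zɔtɪɲcɛɳɔ]

The data show regressive place assimilation: /ŋ/ → [ɴ] before /ɢ/; /ɲ/ → [ŋ] before /x/; /m/ → [ŋ] before /k/; /m/ → [ŋ] before /x/. In each pair only place changes, matching the following consonant, while manner and voice stay constant.
/n/ is a voiced alveolar nasal. The following trigger /c/ is palatal, so /n/ must become palatal as well.
A voiced palatal nasal is [ɲ], so the surface segment is [ɲ].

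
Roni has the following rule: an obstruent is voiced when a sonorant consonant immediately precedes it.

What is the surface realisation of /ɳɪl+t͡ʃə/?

The rule targets /t͡ʃ/ (voiceless postalveolar affricate), which sits after the trigger /l/ (voiced).
Changing only its voicing to voiced gives [d͡ʒ] — the voiced postalveolar affricate.

[ɳɪld͡ʒə]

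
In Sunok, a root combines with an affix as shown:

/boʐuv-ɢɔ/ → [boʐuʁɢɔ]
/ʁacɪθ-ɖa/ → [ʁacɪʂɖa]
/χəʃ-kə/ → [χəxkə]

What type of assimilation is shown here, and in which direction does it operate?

Underlying /v/ is realised as [ʁ] next to /ɢ/; /ɢ/ itself does not change.
/v/ is labiodental while /ɢ/ is uvular; the output [ʁ] is uvular, matching the trigger — so the feature that spreads is place.
Manner and voice are unchanged, so the assimilation is partial, not total.
The other alternating forms pattern the same way: /θ/ → [ʂ] before /ɖ/ (dental → retroflex, matching retroflex); /ʃ/ → [x] before /k/ (postalveolar → velar, matching velar) — only place changes, and always toward the following segment.
Since the segment that changes precedes the conditioning segment, the assimilation is regressive.

regressive place assimilation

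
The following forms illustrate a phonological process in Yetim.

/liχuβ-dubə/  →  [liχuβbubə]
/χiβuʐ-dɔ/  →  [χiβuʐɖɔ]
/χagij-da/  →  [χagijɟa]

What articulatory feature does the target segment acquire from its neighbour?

The segment that alternates is /d/, which surfaces as [b] when adjacent to /β/.
The change alveolar → bilabial matches the place of the preceding /β/, identifying this as place assimilation.
Checking the remaining alternations: /d/ → [ɖ] after /ʐ/ (alveolar → retroflex, matching retroflex); /d/ → [ɟ] after /j/ (alveolar → palatal, matching palatal) — only place changes, and always toward the preceding segment.

place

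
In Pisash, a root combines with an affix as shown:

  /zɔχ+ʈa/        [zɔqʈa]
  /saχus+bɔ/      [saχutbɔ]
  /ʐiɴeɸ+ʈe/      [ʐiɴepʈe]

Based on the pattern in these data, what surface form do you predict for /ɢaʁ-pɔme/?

[ɢaɢpɔme]

The data show regressive manner assimilation: /χ/ → [q] before /ʈ/; /s/ → [t] before /b/; /ɸ/ → [p] before /ʈ/. In each pair only manner changes, matching the following consonant, while place and voice stay constant.
/ʁ/ is a voiced uvular fricative. The following trigger /p/ is a stop, so /ʁ/ must become a stop as well.
The voiced uvular stop is [ɢ], so /ʁ/ → [ɢ].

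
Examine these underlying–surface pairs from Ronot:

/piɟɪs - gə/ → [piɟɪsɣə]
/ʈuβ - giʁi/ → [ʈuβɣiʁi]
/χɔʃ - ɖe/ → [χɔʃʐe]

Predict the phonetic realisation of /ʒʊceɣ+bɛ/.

The data show progressive manner assimilation: /g/ → [ɣ] after /s/; /g/ → [ɣ] after /β/; /ɖ/ → [ʐ] after /ʃ/. In each pair only manner changes, matching the preceding consonant, while place and voice stay constant.
/b/ is a voiced bilabial stop. The preceding trigger /ɣ/ is a fricative, so /b/ must become a fricative as well.
Changing only its manner to fricative gives [β] — the voiced bilabial fricative.

[ʒʊceɣβɛ]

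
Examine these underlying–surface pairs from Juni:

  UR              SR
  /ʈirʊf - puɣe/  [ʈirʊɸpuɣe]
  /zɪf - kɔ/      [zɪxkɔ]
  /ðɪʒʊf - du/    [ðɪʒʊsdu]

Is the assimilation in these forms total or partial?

partial assimilation

Underlying /f/ is realised as [ɸ] next to /p/; /p/ itself does not change.
The change labiodental → bilabial matches the place of the following /p/, identifying this as place assimilation.
Manner and voice are unchanged, so the assimilation is partial, not total.
The other alternating forms pattern the same way: /f/ → [x] before /k/ (labiodental → velar, matching velar); /f/ → [s] before /d/ (labiodental → alveolar, matching alveolar) — only place changes, and always toward the following segment.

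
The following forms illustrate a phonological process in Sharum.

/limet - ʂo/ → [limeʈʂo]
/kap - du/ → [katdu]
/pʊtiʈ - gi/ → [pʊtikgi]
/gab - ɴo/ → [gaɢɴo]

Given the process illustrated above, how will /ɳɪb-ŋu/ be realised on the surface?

[ɳɪgŋu]

The data show regressive place assimilation: /t/ → [ʈ] before /ʂ/; /p/ → [t] before /d/; /ʈ/ → [k] before /g/; /b/ → [ɢ] before /ɴ/. In each pair only place changes, matching the following consonant, while manner and voice stay constant.
The rule targets /b/ (voiced bilabial stop), which sits before the trigger /ŋ/ (velar).
A voiced velar stop is [g], so the surface segment is [g].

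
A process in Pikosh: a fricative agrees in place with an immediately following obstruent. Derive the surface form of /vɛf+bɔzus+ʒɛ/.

/f/ is a voiceless labiodental fricative. The following trigger /b/ is bilabial, so /f/ must become bilabial as well.
A voiceless bilabial fricative is [ɸ], so the surface segment is [ɸ].
At the second juncture, /s/ likewise becomes [ʃ] adjacent to /ʒ/.

[vɛɸbɔzuʃʒɛ]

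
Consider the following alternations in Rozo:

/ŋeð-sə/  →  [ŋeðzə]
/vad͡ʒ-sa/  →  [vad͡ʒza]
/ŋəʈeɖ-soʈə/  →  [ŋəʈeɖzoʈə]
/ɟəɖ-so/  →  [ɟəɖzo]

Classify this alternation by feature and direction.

progressive voicing assimilation

The segment that alternates is /s/, which surfaces as [z] when adjacent to /ð/.
/s/ is voiceless while /ð/ is voiced; the output [z] is voiced, matching the trigger — so the feature that spreads is voicing.
Place and manner are unchanged, so the assimilation is partial, not total.
The other alternating forms pattern the same way: /s/ → [z] after /d͡ʒ/ (voiceless → voiced, matching voiced); /s/ → [z] after /ɖ/ (voiceless → voiced, matching voiced) — only voicing changes, and always toward the preceding segment.
Since the segment that changes follows the conditioning segment, the assimilation is progressive.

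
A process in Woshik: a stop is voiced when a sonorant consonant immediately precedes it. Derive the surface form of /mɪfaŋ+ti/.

[mɪfaŋdi]

The rule targets /t/ (voiceless alveolar stop), which sits after the trigger /ŋ/ (voiced).
A voiced alveolar stop is [d], so the surface segment is [d].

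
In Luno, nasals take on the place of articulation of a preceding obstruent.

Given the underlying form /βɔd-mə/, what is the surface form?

/m/ is a voiced bilabial nasal. The preceding trigger /d/ is alveolar, so /m/ must become alveolar as well.
Changing only its place to alveolar gives [n] — the voiced alveolar nasal.

[βɔdnə]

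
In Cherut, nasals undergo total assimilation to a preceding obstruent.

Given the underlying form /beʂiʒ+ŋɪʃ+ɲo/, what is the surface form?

[beʂiʒʒɪʃʃo]

/ŋ/ is the segment targeted by the rule; it sits immediately after /ʒ/, so it assimilates completely and surfaces as [ʒ].
At the second juncture, /ɲ/ likewise becomes [ʃ] adjacent to /ʃ/.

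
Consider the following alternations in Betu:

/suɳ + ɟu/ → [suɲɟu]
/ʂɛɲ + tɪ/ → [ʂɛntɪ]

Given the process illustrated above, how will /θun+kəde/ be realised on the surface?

The data show regressive place assimilation: /ɳ/ → [ɲ] before /ɟ/; /ɲ/ → [n] before /t/. In each pair only place changes, matching the following consonant, while manner and voice stay constant.
The rule targets /n/ (voiced alveolar nasal), which sits before the trigger /k/ (velar).
The voiced velar nasal is [ŋ], so /n/ → [ŋ].

[θuŋkəde]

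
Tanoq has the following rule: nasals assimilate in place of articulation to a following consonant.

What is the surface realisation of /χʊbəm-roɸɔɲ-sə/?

The rule targets /m/ (voiced bilabial nasal), which sits before the trigger /r/ (alveolar).
Changing only its place to alveolar gives [n] — the voiced alveolar nasal.
At the second juncture, /ɲ/ likewise becomes [n] adjacent to /s/.

[χʊbənroɸɔnsə]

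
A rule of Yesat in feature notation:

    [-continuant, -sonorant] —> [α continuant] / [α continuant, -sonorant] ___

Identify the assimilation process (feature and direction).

The rule copies [continuant] (continuancy) from the environment onto the target stops; since [±continuant] encodes the stop/fricative manner contrast, the assimilating dimension is manner.
The conditioning segment sits to the left of the focus bar, meaning the trigger precedes the segment that changes — progressive assimilation.

progressive manner assimilation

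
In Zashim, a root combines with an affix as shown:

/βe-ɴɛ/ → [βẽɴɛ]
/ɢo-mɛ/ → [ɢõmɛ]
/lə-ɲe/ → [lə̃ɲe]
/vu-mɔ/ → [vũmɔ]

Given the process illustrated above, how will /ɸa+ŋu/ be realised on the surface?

[ɸãŋu]

The data show regressive nasality assimilation (vowel nasalisation): /e/ → [ẽ] before /ɴ/; /o/ → [õ] before /m/; /ə/ → [ə̃] before /ɲ/; /u/ → [ũ] before /m/ — a vowel is nasalised by an immediately following nasal consonant.
The vowel /a/ is adjacent to the following nasal /ŋ/, so it acquires [+nasal] and surfaces as [ã].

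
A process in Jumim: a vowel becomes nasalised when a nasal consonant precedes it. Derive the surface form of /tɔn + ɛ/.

The vowel /ɛ/ is adjacent to the preceding nasal /n/, so it acquires [+nasal] and surfaces as [ɛ̃].

[tɔnɛ̃]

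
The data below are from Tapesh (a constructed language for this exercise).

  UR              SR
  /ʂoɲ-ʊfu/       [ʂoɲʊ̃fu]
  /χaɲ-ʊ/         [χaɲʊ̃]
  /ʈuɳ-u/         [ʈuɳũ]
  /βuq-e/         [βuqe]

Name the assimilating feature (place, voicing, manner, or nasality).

The vowel /ʊ/ surfaces as nasalised [ʊ̃] next to the preceding nasal /ɲ/ — it has acquired the [+nasal] feature of its neighbour.
Likewise in the remaining data: /u/ → [ũ] after /ɳ/ — each time a vowel is nasalised next to a preceding nasal.
No change occurs in [βuqe] because the vowel at the boundary is adjacent to an oral consonant, not a nasal (/e/ next to /q/).

nasality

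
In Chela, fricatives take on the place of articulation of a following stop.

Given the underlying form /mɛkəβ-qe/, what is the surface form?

/β/ is a voiced bilabial fricative. The following trigger /q/ is uvular, so /β/ must become uvular as well.
The voiced uvular fricative is [ʁ], so /β/ → [ʁ].

[mɛkəʁqe]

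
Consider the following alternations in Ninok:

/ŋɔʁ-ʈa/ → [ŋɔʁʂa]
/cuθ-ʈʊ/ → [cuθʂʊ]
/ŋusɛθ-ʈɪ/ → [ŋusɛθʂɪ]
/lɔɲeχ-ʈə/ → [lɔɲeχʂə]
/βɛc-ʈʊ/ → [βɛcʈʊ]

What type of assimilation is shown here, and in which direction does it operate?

progressive manner assimilation

Underlying /ʈ/ is realised as [ʂ] next to /ʁ/; /ʁ/ itself does not change.
/ʈ/ is a stop while /ʁ/ is a fricative; the output [ʂ] is a fricative, matching the trigger — so the feature that spreads is manner.
Place and voice are unchanged, so the assimilation is partial, not total.
The same holds elsewhere in the data: /ʈ/ → [ʂ] after /θ/ (stop → fricative, matching a fricative); /ʈ/ → [ʂ] after /χ/ (stop → fricative, matching a fricative) — only manner changes, and always toward the preceding segment.
Nothing changes in [βɛcʈʊ]: there the adjacent consonants already agree in manner (/ʈ/ and /c/ are both stops), so this form is consistent with the same rule.
Since the segment that changes follows the conditioning segment, the assimilation is progressive.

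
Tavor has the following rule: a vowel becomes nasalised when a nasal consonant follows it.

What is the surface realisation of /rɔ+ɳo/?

The vowel /ɔ/ is adjacent to the following nasal /ɳ/, so it acquires [+nasal] and surfaces as [ɔ̃].

[rɔ̃ɳo]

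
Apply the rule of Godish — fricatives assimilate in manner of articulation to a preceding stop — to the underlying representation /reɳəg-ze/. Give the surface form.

The rule targets /z/ (voiced alveolar fricative), which sits after the trigger /g/ (stop).
A voiced alveolar stop is [d], so the surface segment is [d].

[reɳəgde]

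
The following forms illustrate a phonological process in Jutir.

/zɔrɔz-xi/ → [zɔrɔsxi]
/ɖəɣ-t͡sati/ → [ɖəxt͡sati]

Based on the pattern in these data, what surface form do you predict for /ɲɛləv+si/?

[ɲɛləfsi]

The data show regressive voicing assimilation: /z/ → [s] before /x/; /ɣ/ → [x] before /t͡s/. In each pair only voicing changes, matching the following consonant, while place and manner stay constant.
/v/ is a voiced labiodental fricative. The following trigger /s/ is voiceless, so /v/ must become voiceless as well.
A voiceless labiodental fricative is [f], so the surface segment is [f].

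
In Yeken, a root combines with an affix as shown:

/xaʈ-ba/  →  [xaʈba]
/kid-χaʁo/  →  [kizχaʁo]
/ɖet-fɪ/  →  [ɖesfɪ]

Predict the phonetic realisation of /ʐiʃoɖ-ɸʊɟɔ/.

The data show regressive manner assimilation: /d/ → [z] before /χ/; /t/ → [s] before /f/. In each pair only manner changes, matching the following consonant, while place and voice stay constant.
No alternation appears in [xaʈba]: there the adjacent consonants already agree in manner (/ʈ/ and /b/ are both stops), so this form is consistent with the same rule.
/ɖ/ is a voiced retroflex stop. The following trigger /ɸ/ is a fricative, so /ɖ/ must become a fricative as well.
Changing only its manner to fricative gives [ʐ] — the voiced retroflex fricative.

[ʐiʃoʐɸʊɟɔ]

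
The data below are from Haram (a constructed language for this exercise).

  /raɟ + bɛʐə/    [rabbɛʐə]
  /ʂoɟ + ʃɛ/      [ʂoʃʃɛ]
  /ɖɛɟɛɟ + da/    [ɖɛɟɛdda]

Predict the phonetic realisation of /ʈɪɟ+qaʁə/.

[ʈɪqqaʁə]

The data show regressive total assimilation (/ɟ/ → [b] before /b/; /ɟ/ → [ʃ] before /ʃ/; /ɟ/ → [d] before /d/): in every case the target segment becomes identical to its following neighbour, copying more than a single feature.
/ɟ/ is the segment targeted by the rule; it sits immediately before /q/, so it assimilates completely and surfaces as [q].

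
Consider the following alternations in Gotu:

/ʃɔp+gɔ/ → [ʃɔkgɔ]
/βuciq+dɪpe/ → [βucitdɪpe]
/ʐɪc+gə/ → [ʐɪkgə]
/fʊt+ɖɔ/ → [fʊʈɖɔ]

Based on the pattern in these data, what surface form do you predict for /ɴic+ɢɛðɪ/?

[ɴiqɢɛðɪ]

The data show regressive place assimilation: /p/ → [k] before /g/; /q/ → [t] before /d/; /c/ → [k] before /g/; /t/ → [ʈ] before /ɖ/. In each pair only place changes, matching the following consonant, while manner and voice stay constant.
/c/ is a voiceless palatal stop. The following trigger /ɢ/ is uvular, so /c/ must become uvular as well.
The voiceless uvular stop is [q], so /c/ → [q].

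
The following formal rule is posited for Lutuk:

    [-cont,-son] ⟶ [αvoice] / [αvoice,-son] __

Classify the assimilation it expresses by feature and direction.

The shared variable α links the value of [voice] on the target to the same value on the neighbouring segment, so voicing is the feature that assimilates.
Since the environment is written before the underscore, the trigger precedes the target; the direction is progressive.

progressive voicing assimilation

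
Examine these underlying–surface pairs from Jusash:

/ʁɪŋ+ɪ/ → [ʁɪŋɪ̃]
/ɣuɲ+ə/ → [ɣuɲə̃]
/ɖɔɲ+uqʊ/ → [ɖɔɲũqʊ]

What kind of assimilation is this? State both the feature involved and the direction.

progressive nasality assimilation (vowel nasalisation)

The vowel /ɪ/ surfaces as nasalised [ɪ̃] next to the preceding nasal /ŋ/ — it has acquired the [+nasal] feature of its neighbour.
The other forms show the same pattern: /ə/ → [ə̃] after /ɲ/; /u/ → [ũ] after /ɲ/ — each time a vowel is nasalised next to a preceding nasal.
Because the conditioning nasal is to the left of the vowel that changes, the process is progressive (perseverative).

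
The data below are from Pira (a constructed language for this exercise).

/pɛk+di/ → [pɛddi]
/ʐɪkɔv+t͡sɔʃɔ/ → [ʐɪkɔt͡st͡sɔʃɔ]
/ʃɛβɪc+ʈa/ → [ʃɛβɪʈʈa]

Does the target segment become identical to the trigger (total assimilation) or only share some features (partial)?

total assimilation

Comparing underlying and surface forms, /k/ → [d] is the alternation; the neighbouring /d/ is constant.
The output [d] is identical to the trigger /d/ — every feature (place, manner, voicing) has been copied — so this is total assimilation.
The remaining alternations confirm this: /v/ → [t͡s] before /t͡s/; /c/ → [ʈ] before /ʈ/ — in each case the output is a copy of the following consonant.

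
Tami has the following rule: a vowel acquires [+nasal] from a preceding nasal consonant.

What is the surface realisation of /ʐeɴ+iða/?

The vowel /i/ is adjacent to the preceding nasal /ɴ/, so it acquires [+nasal] and surfaces as [ĩ].

[ʐeɴĩða]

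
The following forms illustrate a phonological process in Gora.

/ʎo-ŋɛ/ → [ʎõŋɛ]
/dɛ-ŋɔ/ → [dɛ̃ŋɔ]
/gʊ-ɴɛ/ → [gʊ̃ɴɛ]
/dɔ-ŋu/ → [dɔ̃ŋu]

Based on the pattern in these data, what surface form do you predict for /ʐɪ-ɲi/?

The data show regressive nasality assimilation (vowel nasalisation): /o/ → [õ] before /ŋ/; /ɛ/ → [ɛ̃] before /ŋ/; /ʊ/ → [ʊ̃] before /ɴ/; /ɔ/ → [ɔ̃] before /ŋ/ — a vowel is nasalised by an immediately following nasal consonant.
The vowel /ɪ/ is adjacent to the following nasal /ɲ/, so it acquires [+nasal] and surfaces as [ɪ̃].

[ʐɪ̃ɲi]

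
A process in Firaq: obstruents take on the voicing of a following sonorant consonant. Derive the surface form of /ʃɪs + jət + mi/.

The rule targets /s/ (voiceless alveolar fricative), which sits before the trigger /j/ (voiced).
The voiced alveolar fricative is [z], so /s/ → [z].
The same rule applies at the second boundary: /t/ → [d] next to /m/.

[ʃɪzjədmi]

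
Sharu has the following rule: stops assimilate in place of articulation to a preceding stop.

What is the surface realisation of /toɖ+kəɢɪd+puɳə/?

[toɖʈəɢɪdtuɳə]

/k/ is a voiceless velar stop. The preceding trigger /ɖ/ is retroflex, so /k/ must become retroflex as well.
Changing only its place to retroflex gives [ʈ] — the voiceless retroflex stop.
The same rule applies at the second boundary: /p/ → [t] next to /d/.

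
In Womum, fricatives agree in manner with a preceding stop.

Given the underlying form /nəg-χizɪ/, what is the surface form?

The rule targets /χ/ (voiceless uvular fricative), which sits after the trigger /g/ (stop).
Changing only its manner to stop gives [q] — the voiceless uvular stop.

[nəgqizɪ]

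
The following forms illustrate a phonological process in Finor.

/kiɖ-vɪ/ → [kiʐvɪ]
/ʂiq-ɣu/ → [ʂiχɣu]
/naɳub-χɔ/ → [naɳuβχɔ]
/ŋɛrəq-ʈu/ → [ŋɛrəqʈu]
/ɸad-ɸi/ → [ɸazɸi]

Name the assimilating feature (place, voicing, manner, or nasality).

manner

The segment that alternates is /ɖ/, which surfaces as [ʐ] when adjacent to /v/.
The change stop → fricative matches the manner of the following /v/, identifying this as manner assimilation.
The other alternating forms pattern the same way: /q/ → [χ] before /ɣ/ (stop → fricative, matching a fricative); /b/ → [β] before /χ/ (stop → fricative, matching a fricative); /d/ → [z] before /ɸ/ (stop → fricative, matching a fricative) — only manner changes, and always toward the following segment.
Nothing changes in [ŋɛrəqʈu]: there the adjacent consonants already agree in manner (/q/ and /ʈ/ are both stops), so this form is consistent with the same rule.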